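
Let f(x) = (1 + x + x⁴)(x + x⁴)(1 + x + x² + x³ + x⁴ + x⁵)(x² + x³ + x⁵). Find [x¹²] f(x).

11

(1 + x + x⁴) has coefficients 1,1,0,0,1 for degrees 0…4.
(x + x⁴) has coefficients 0,1,0,0,1,0,0,0,0,0,0,0,0 for degrees 0…12.
Multiplying by (1 + x + x² + x³ + x⁴ + x⁵) gives running coefficients 0,1,1,1,2,2,2,1,1,1,0,0,0 for degrees 0…12.
Finally multiplying by (x² + x³ + x⁵), the product of all factors after the first has coefficients 0,0,0,1,2,2,4,5,5,5,4,4,2 for degrees 0…12.
[x¹²] = 1·2 + 1·4 + 1·5 = 11.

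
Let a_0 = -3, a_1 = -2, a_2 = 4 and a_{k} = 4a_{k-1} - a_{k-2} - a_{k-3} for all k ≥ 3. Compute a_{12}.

The ordinary generating function has denominator 1 - 4z + z^2 + z^3.
Iterating the recurrence: a_0,…,a_{12} = -3, -2, 4, 21, 82, 303, 1109, 4051, 14792, 54008, 197189, 719956, 2628627.

2628627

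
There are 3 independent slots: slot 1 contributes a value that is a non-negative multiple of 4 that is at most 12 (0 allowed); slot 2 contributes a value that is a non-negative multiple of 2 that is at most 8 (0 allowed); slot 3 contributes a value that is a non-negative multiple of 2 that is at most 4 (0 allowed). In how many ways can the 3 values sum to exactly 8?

7

The generating function for the choices is (1 + z⁴ + z⁸ + z¹²)·(1 + z² + z⁴ + z⁶ + z⁸)·(1 + z² + z⁴); the count is [z⁸].
(1 + z⁴ + z⁸ + z¹²) has coefficients 1,0,0,0,1,0,0,0,1 for degrees 0…8.
(1 + z² + z⁴ + z⁶ + z⁸) has coefficients 1,0,1,0,1,0,1,0,1 for degrees 0…8.
Finally multiplying by (1 + z² + z⁴), the product of all factors after the first has coefficients 1,0,2,0,3,0,3,0,3 for degrees 0…8.
[z⁸] = 1·3 + 1·3 + 1·1 = 7.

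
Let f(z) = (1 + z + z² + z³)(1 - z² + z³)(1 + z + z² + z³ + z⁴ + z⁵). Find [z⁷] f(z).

(1 + z + z² + z³) has coefficients 1,1,1,1 for degrees 0…3.
(1 - z² + z³) has coefficients 1,0,-1,1,0,0,0,0 for degrees 0…7.
Finally multiplying by (1 + z + z² + z³ + z⁴ + z⁵), the product of all factors after the first has coefficients 1,1,0,1,1,1,0,0 for degrees 0…7.
[z⁷] = 1·0 + 1·0 + 1·1 + 1·1 = 2.

2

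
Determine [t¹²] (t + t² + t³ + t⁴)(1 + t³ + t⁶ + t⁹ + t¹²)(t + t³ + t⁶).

(t + t² + t³ + t⁴) has coefficients 0,1,1,1,1 for degrees 0…4.
(1 + t³ + t⁶ + t⁹ + t¹²) has coefficients 1,0,0,1,0,0,1,0,0,1,0,0,1 for degrees 0…12.
Finally multiplying by (t + t³ + t⁶), the product of all factors after the first has coefficients 0,1,0,1,1,0,2,1,0,2,1,0,2 for degrees 0…12.
[t¹²] = 1·0 + 1·1 + 1·2 + 1·0 = 3.

3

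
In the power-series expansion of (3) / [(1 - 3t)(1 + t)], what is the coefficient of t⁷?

The denominator gives the recurrence a_n = 2a_(n−1) + 3a_(n−2) for n ≥ 2; the numerator fixes a_0 = 3, a_1 = 6.
Iterating: 3, 6, 21, 60, 183, 546, 1641, 4920, so a_7 = 4920.

4920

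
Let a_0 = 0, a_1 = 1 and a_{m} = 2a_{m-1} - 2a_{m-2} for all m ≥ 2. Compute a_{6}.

The ordinary generating function has denominator 1 - 2q + 2q^2.
Iterating the recurrence: a_0,…,a_{6} = 0, 1, 2, 2, 0, -4, -8.

-8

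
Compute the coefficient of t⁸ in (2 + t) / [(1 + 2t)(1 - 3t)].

The denominator gives the recurrence a_n = a_(n−1) + 6a_(n−2) for n ≥ 2; the numerator fixes a_0 = 2, a_1 = 3.
Iterating: 2, 3, 15, 33, 123, 321, 1059, 2985, 9339, so a_8 = 9339.

9339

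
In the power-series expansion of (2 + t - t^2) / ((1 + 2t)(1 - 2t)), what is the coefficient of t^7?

The denominator gives the recurrence a_n = 4a_(n−2) for n ≥ 3; the numerator fixes a_0 = 2, a_1 = 1, a_2 = 7.
Iterating: 2, 1, 7, 4, 28, 16, 112, 64, so a_7 = 64.

64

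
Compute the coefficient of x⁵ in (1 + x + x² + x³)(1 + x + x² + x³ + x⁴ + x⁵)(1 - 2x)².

(1 + x + x² + x³) has coefficients 1,1,1,1 for degrees 0…3.
(1 + x + x² + x³ + x⁴ + x⁵) has coefficients 1,1,1,1,1,1 for degrees 0…5.
Finally multiplying by (1 - 2x)², the product of all factors after the first has coefficients 1,-3,1,1,1,1 for degrees 0…5.
[x⁵] = 1·1 + 1·1 + 1·1 + 1·1 = 4.

4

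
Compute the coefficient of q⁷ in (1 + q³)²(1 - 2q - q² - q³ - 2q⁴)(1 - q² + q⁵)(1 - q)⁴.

-6

(1 + q³)² has coefficients 1,0,0,2,0,0,1 for degrees 0…6.
(1 - 2q - q² - q³ - 2q⁴) has coefficients 1,-2,-1,-1,-2,0,0,0 for degrees 0…7.
Multiplying by (1 - q² + q⁵) gives running coefficients 1,-2,-2,1,-1,2,0,-1 for degrees 0…7.
Finally multiplying by (1 - q)⁴, the product of all factors after the first has coefficients 1,-6,12,-7,-8,18,-20,16 for degrees 0…7.
[q⁷] = 1·16 + 2·(-8) + 1·(-6) = -6.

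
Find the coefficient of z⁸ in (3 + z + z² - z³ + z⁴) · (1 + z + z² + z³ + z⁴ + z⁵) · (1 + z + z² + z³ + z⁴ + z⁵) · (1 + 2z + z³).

87

(3 + z + z² - z³ + z⁴) has coefficients 3,1,1,-1,1 for degrees 0…4.
(1 + z + z² + z³ + z⁴ + z⁵) has coefficients 1,1,1,1,1,1,0,0,0 for degrees 0…8.
Multiplying by (1 + z + z² + z³ + z⁴ + z⁵) gives running coefficients 1,2,3,4,5,6,5,4,3 for degrees 0…8.
Finally multiplying by (1 + 2z + z³), the product of all factors after the first has coefficients 1,4,7,11,15,19,21,19,17 for degrees 0…8.
[z⁸] = 3·17 + 1·19 + 1·21 − 1·19 + 1·15 = 87.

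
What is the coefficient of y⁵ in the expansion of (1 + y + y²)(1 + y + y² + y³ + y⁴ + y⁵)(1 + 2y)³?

81

(1 + y + y²) has coefficients 1,1,1 for degrees 0…2.
(1 + y + y² + y³ + y⁴ + y⁵) has coefficients 1,1,1,1,1,1 for degrees 0…5.
Finally multiplying by (1 + 2y)³, the product of all factors after the first has coefficients 1,7,19,27,27,27 for degrees 0…5.
[y⁵] = 1·27 + 1·27 + 1·27 = 81.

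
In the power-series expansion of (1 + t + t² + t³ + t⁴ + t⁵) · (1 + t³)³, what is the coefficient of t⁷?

6

(1 + t + t² + t³ + t⁴ + t⁵) has coefficients 1,1,1,1,1,1 for degrees 0…5.
(1 + t³)³ has coefficients 1,0,0,3,0,0,3,0 for degrees 0…7.
[t⁷] = 1·0 + 1·3 + 1·0 + 1·0 + 1·3 + 1·0 = 6.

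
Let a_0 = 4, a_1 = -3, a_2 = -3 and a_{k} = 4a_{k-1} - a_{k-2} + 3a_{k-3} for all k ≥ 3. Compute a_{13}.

The ordinary generating function has denominator 1 - 4z + z^2 - 3z^3.
Iterating the recurrence: a_0,…,a_{13} = 4, -3, -3, 3, 6, 12, 51, 210, 825, 3243, 12777, 50340, 198312, 781239.

781239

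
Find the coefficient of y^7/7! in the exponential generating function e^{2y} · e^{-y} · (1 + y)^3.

The EGF product rule gives c_7 = Σ_{k_1+k_2+k_3=7} C(7; k_1,k_2,k_3) · ∏ g_i(k_i), where e^{2y} gives (2)^k; e^{-y} gives (-1)^k; (1+y)^3 gives the falling factorial (3)_k.
g_1(k) for k = 0…7: 1, 2, 4, 8, 16, 32, 64, 128.
g_2(k) for k = 0…7: 1, -1, 1, -1, 1, -1, 1, -1.
g_3(k) for k = 0…7: 1, 3, 6, 6, 0, 0, 0, 0.
First combine the last two factors: h(k) = Σ_j C(k,j)·g_2(j)·g_3(k−j) for k = 0…7: 1, 2, 1, -4, 1, 14, -47, 104.
c_7 = Σ_k C(7,k)·g_1(k)·h(7−k) = 1·1·104 + 7·2·(-47) + 21·4·14 + 35·8·1 + 35·16·(-4) + 21·32·1 + 7·64·2 + 1·128·1 = 104 − 658 + 1176 + 280 − 2240 + 672 + 896 + 128 = 358.

358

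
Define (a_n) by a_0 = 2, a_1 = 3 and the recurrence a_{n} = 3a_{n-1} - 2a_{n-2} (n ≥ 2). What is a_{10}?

The ordinary generating function has denominator 1 - 3y + 2y^2.
Iterating the recurrence: a_0,…,a_{10} = 2, 3, 5, 9, 17, 33, 65, 129, 257, 513, 1025.

1025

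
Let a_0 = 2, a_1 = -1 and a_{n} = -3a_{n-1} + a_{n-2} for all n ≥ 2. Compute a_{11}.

The ordinary generating function has denominator 1 + 3q - q^2.
Iterating the recurrence: a_0,…,a_{11} = 2, -1, 5, -16, 53, -175, 578, -1909, 6305, -20824, 68777, -227155.

-227155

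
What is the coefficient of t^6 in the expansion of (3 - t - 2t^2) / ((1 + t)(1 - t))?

The denominator gives the recurrence a_n = a_(n−2) for n ≥ 3; the numerator fixes a_0 = 3, a_1 = -1, a_2 = 1.
Iterating: 3, -1, 1, -1, 1, -1, 1, so a_6 = 1.

1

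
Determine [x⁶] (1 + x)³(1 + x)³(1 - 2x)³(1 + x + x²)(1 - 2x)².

(1 + x)³ has coefficients 1,3,3,1 for degrees 0…3.
(1 + x)³ has coefficients 1,3,3,1,0,0,0 for degrees 0…6.
Multiplying by (1 - 2x)³ gives running coefficients 1,-3,-3,11,6,-12,-8 for degrees 0…6.
Multiplying by (1 + x + x²) gives running coefficients 1,-2,-5,5,14,5,-14 for degrees 0…6.
Finally multiplying by (1 - 2x)², the product of all factors after the first has coefficients 1,-6,7,17,-26,-31,22 for degrees 0…6.
[x⁶] = 1·22 + 3·(-31) + 3·(-26) + 1·17 = -132.

-132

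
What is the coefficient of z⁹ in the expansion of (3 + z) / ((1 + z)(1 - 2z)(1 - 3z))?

Partial fractions give a closed form: a_n = (1/6)·(-1)^n + (-14/3)·2^n + (15/2)·3^n.
At n = 9: a_9 = 145233.

145233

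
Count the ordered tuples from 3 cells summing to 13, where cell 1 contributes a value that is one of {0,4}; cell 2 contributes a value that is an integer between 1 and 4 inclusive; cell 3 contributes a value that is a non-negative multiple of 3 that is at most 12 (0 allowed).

3

The generating function for the choices is (1 + q^4)·(q + q^2 + q^3 + q^4)·(1 + q^3 + q^6 + q^9 + q^12); the count is [q^13].
(1 + q^4) has coefficients 1,0,0,0,1 for degrees 0…4.
(q + q^2 + q^3 + q^4) has coefficients 0,1,1,1,1,0,0,0,0,0,0,0,0,0 for degrees 0…13.
Finally multiplying by (1 + q^3 + q^6 + q^9 + q^12), the product of all factors after the first has coefficients 0,1,1,1,2,1,1,2,1,1,2,1,1,2 for degrees 0…13.
[q^13] = 1·2 + 1·1 = 3.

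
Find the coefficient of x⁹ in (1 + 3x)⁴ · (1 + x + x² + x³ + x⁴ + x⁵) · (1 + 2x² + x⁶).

(1 + 3x)⁴ has coefficients 1,12,54,108,81 for degrees 0…4.
(1 + x + x² + x³ + x⁴ + x⁵) has coefficients 1,1,1,1,1,1,0,0,0,0 for degrees 0…9.
Finally multiplying by (1 + 2x² + x⁶), the product of all factors after the first has coefficients 1,1,3,3,3,3,3,3,1,1 for degrees 0…9.
[x⁹] = 1·1 + 12·1 + 54·3 + 108·3 + 81·3 = 742.

742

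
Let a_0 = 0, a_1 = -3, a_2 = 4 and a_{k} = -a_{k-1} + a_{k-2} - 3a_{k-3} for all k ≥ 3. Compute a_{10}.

The ordinary generating function has denominator 1 + t - t^2 + 3t^3.
Iterating the recurrence: a_0,…,a_{10} = 0, -3, 4, -7, 20, -39, 80, -179, 376, -795, 1708.

1708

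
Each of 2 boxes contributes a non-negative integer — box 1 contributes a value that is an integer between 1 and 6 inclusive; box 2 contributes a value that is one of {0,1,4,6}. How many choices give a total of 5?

3

The generating function for the choices is (y + y^2 + y^3 + y^4 + y^5 + y^6)·(1 + y + y^4 + y^6); the count is [y^5].
(y + y^2 + y^3 + y^4 + y^5 + y^6) has coefficients 0,1,1,1,1,1 for degrees 0…5.
(1 + y + y^4 + y^6) has coefficients 1,1,0,0,1,0 for degrees 0…5.
[y^5] = 1·1 + 1·0 + 1·0 + 1·1 + 1·1 = 3.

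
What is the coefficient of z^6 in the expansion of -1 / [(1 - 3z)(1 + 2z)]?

-463

The denominator gives the recurrence a_n = a_(n−1) + 6a_(n−2) for n ≥ 2; the numerator fixes a_0 = -1, a_1 = -1.
Iterating: -1, -1, -7, -13, -55, -133, -463, so a_6 = -463.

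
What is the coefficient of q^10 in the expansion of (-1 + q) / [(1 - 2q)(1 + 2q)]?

The denominator gives the recurrence a_n = 4a_(n−2) for n ≥ 3; the numerator fixes a_0 = -1, a_1 = 1, a_2 = -4.
Iterating: -1, 1, -4, 4, -16, 16, -64, 64, -256, 256, -1024, so a_10 = -1024.

-1024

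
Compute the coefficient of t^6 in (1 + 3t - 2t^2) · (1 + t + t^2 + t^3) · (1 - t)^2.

(1 + 3t - 2t^2) has coefficients 1,3,-2 for degrees 0…2.
(1 + t + t^2 + t^3) has coefficients 1,1,1,1,0,0,0 for degrees 0…6.
Finally multiplying by (1 - t)^2, the product of all factors after the first has coefficients 1,-1,0,0,-1,1,0 for degrees 0…6.
[t^6] = 1·0 + 3·1 − 2·(-1) = 5.

5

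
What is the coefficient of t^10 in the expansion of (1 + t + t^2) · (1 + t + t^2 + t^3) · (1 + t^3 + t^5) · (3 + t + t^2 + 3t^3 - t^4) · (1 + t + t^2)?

77

(1 + t + t^2) has coefficients 1,1,1 for degrees 0…2.
(1 + t + t^2 + t^3) has coefficients 1,1,1,1,0,0,0,0,0,0,0 for degrees 0…10.
Multiplying by (1 + t^3 + t^5) gives running coefficients 1,1,1,2,1,2,2,1,1,0,0 for degrees 0…10.
Multiplying by (3 + t + t^2 + 3t^3 - t^4) gives running coefficients 3,4,5,11,8,11,14,8,11,6,2 for degrees 0…10.
Finally multiplying by (1 + t + t^2), the product of all factors after the first has coefficients 3,7,12,20,24,30,33,33,33,25,19 for degrees 0…10.
[t^10] = 1·19 + 1·25 + 1·33 = 77.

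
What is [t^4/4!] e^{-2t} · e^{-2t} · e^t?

81

The EGF product rule gives c_4 = Σ_{k_1+k_2+k_3=4} C(4; k_1,k_2,k_3) · ∏ g_i(k_i), where e^{-2t} gives (-2)^k; e^{-2t} gives (-2)^k; e^t gives (1)^k.
g_1(k) for k = 0…4: 1, -2, 4, -8, 16.
g_2(k) for k = 0…4: 1, -2, 4, -8, 16.
g_3(k) for k = 0…4: 1, 1, 1, 1, 1.
First combine the last two factors: h(k) = Σ_j C(k,j)·g_2(j)·g_3(k−j) for k = 0…4: 1, -1, 1, -1, 1.
c_4 = Σ_k C(4,k)·g_1(k)·h(4−k) = 1·1·1 + 4·(-2)·(-1) + 6·4·1 + 4·(-8)·(-1) + 1·16·1 = 1 + 8 + 24 + 32 + 16 = 81.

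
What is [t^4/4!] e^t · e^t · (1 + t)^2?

128

The EGF product rule gives c_4 = Σ_{k_1+k_2+k_3=4} C(4; k_1,k_2,k_3) · ∏ g_i(k_i), where e^t gives (1)^k; e^t gives (1)^k; (1+t)^2 gives the falling factorial (2)_k.
g_1(k) for k = 0…4: 1, 1, 1, 1, 1.
g_2(k) for k = 0…4: 1, 1, 1, 1, 1.
g_3(k) for k = 0…4: 1, 2, 2, 0, 0.
First combine the last two factors: h(k) = Σ_j C(k,j)·g_2(j)·g_3(k−j) for k = 0…4: 1, 3, 7, 13, 21.
c_4 = Σ_k C(4,k)·g_1(k)·h(4−k) = 1·1·21 + 4·1·13 + 6·1·7 + 4·1·3 + 1·1·1 = 21 + 52 + 42 + 12 + 1 = 128.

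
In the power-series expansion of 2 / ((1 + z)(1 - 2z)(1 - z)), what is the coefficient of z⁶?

Partial fractions give a closed form: a_n = (1/3)·(-1)^n + (8/3)·2^n + (-1)·1^n.
At n = 6: a_6 = 170.

170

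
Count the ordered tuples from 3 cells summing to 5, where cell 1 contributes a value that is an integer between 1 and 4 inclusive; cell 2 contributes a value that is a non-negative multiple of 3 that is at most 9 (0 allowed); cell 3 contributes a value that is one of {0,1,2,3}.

The generating function for the choices is (q + q² + q³ + q⁴)·(1 + q³ + q⁶ + q⁹)·(1 + q + q² + q³); the count is [q⁵].
(q + q² + q³ + q⁴) has coefficients 0,1,1,1,1 for degrees 0…4.
(1 + q³ + q⁶ + q⁹) has coefficients 1,0,0,1,0,0 for degrees 0…5.
Finally multiplying by (1 + q + q² + q³), the product of all factors after the first has coefficients 1,1,1,2,1,1 for degrees 0…5.
[q⁵] = 1·1 + 1·2 + 1·1 + 1·1 = 5.

5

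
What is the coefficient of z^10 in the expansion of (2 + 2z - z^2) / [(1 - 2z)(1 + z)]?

1877

The denominator gives the recurrence a_n = a_(n−1) + 2a_(n−2) for n ≥ 3; the numerator fixes a_0 = 2, a_1 = 4, a_2 = 7.
Iterating: 2, 4, 7, 15, 29, 59, 117, 235, 469, 939, 1877, so a_10 = 1877.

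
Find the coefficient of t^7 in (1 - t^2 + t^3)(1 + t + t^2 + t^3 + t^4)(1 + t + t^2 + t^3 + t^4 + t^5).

(1 - t^2 + t^3) has coefficients 1,0,-1,1 for degrees 0…3.
(1 + t + t^2 + t^3 + t^4) has coefficients 1,1,1,1,1,0,0,0 for degrees 0…7.
Finally multiplying by (1 + t + t^2 + t^3 + t^4 + t^5), the product of all factors after the first has coefficients 1,2,3,4,5,5,4,3 for degrees 0…7.
[t^7] = 1·3 − 1·5 + 1·5 = 3.

3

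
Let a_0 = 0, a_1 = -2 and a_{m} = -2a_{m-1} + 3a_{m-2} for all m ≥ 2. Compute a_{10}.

29524

The ordinary generating function has denominator 1 + 2z - 3z^2.
Iterating the recurrence: a_0,…,a_{10} = 0, -2, 4, -14, 40, -122, 364, -1094, 3280, -9842, 29524.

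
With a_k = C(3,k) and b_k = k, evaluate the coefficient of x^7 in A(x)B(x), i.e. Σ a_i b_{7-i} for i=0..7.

Write out a_i and b_{7-i} for i = 0,…,7 and sum the products.
Σ = 1·7 + 3·6 + 3·5 + 1·4 + 0·3 + 0·2 + 0·1 + 0·0 = 44.

44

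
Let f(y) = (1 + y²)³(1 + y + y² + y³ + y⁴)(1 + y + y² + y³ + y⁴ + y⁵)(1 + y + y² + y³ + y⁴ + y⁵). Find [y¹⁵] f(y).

59

(1 + y²)³ has coefficients 1,0,3,0,3,0,1 for degrees 0…6.
(1 + y + y² + y³ + y⁴) has coefficients 1,1,1,1,1,0,0,0,0,0,0,0,0,0,0,0 for degrees 0…15.
Multiplying by (1 + y + y² + y³ + y⁴ + y⁵) gives running coefficients 1,2,3,4,5,5,4,3,2,1,0,0,0,0,0,0 for degrees 0…15.
Finally multiplying by (1 + y + y² + y³ + y⁴ + y⁵), the product of all factors after the first has coefficients 1,3,6,10,15,20,23,24,23,20,15,10,6,3,1,0 for degrees 0…15.
[y¹⁵] = 1·0 + 3·3 + 3·10 + 1·20 = 59.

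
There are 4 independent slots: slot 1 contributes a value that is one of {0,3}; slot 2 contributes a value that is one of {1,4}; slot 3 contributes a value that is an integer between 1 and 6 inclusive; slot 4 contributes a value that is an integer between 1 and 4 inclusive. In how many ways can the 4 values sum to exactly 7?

The generating function for the choices is (1 + z^3)·(z + z^4)·(z + z^2 + z^3 + z^4 + z^5 + z^6)·(z + z^2 + z^3 + z^4); the count is [z^7].
(1 + z^3) has coefficients 1,0,0,1 for degrees 0…3.
(z + z^4) has coefficients 0,1,0,0,1,0,0,0 for degrees 0…7.
Multiplying by (z + z^2 + z^3 + z^4 + z^5 + z^6) gives running coefficients 0,0,1,1,1,2,2,2 for degrees 0…7.
Finally multiplying by (z + z^2 + z^3 + z^4), the product of all factors after the first has coefficients 0,0,0,1,2,3,5,6 for degrees 0…7.
[z^7] = 1·6 + 1·2 = 8.

8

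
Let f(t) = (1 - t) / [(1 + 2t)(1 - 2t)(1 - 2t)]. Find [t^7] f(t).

The denominator gives the recurrence a_n = 2a_(n−1) + 4a_(n−2) − 8a_(n−3) for n ≥ 3; the numerator fixes a_0 = 1, a_1 = 1, a_2 = 6.
Iterating: 1, 1, 6, 8, 32, 48, 160, 256, so a_7 = 256.

256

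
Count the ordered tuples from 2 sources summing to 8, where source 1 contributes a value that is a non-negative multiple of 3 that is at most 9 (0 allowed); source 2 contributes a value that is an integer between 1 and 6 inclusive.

The generating function for the choices is (1 + t³ + t⁶ + t⁹)·(t + t² + t³ + t⁴ + t⁵ + t⁶); the count is [t⁸].
(1 + t³ + t⁶ + t⁹) has coefficients 1,0,0,1,0,0,1,0,0 for degrees 0…8.
(t + t² + t³ + t⁴ + t⁵ + t⁶) has coefficients 0,1,1,1,1,1,1,0,0 for degrees 0…8.
[t⁸] = 1·0 + 1·1 + 1·1 = 2.

2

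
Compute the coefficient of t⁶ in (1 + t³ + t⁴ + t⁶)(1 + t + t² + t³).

(1 + t³ + t⁴ + t⁶) has coefficients 1,0,0,1,1,0,1 for degrees 0…6.
(1 + t + t² + t³) has coefficients 1,1,1,1,0,0,0 for degrees 0…6.
[t⁶] = 1·0 + 1·1 + 1·1 + 1·1 = 3.

3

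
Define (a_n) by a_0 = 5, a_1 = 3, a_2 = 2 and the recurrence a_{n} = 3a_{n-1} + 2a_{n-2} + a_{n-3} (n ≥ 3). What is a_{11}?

The ordinary generating function has denominator 1 - 3z - 2z^2 - z^3.
Iterating the recurrence: a_0,…,a_{11} = 5, 3, 2, 17, 58, 210, 763, 2767, 10037, 36408, 132065, 479048.

479048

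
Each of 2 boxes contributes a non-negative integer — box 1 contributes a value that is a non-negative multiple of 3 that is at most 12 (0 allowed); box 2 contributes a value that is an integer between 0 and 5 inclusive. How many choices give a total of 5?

The generating function for the choices is (1 + z³ + z⁶ + z⁹ + z¹²)·(1 + z + z² + z³ + z⁴ + z⁵); the count is [z⁵].
(1 + z³ + z⁶ + z⁹ + z¹²) has coefficients 1,0,0,1,0,0 for degrees 0…5.
(1 + z + z² + z³ + z⁴ + z⁵) has coefficients 1,1,1,1,1,1 for degrees 0…5.
[z⁵] = 1·1 + 1·1 = 2.

2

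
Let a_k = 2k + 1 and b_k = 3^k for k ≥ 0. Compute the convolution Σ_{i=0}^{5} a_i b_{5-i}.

This is [x^5] in the product of the two ordinary generating functions.
Σ = 1·243 + 3·81 + 5·27 + 7·9 + 9·3 + 11·1 = 722.

722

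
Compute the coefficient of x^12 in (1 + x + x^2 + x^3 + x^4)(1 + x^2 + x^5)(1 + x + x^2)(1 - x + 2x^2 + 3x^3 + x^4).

(1 + x + x^2 + x^3 + x^4) has coefficients 1,1,1,1,1 for degrees 0…4.
(1 + x^2 + x^5) has coefficients 1,0,1,0,0,1,0,0,0,0,0,0,0 for degrees 0…12.
Multiplying by (1 + x + x^2) gives running coefficients 1,1,2,1,1,1,1,1,0,0,0,0,0 for degrees 0…12.
Finally multiplying by (1 - x + 2x^2 + 3x^3 + x^4), the product of all factors after the first has coefficients 1,0,3,4,8,9,7,6,5,6,4,1,0 for degrees 0…12.
[x^12] = 1·0 + 1·1 + 1·4 + 1·6 + 1·5 = 16.

16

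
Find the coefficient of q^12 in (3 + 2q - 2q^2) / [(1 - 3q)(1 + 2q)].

The denominator gives the recurrence a_n = a_(n−1) + 6a_(n−2) for n ≥ 3; the numerator fixes a_0 = 3, a_1 = 5, a_2 = 21.
Iterating: 3, 5, 21, 51, 177, 483, 1545, 4443, 13713, 40371, 122649, 364875, 1100769, so a_12 = 1100769.

1100769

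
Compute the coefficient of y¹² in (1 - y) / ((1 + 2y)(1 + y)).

Partial fractions give a closed form: a_n = (3)·(-2)^n + (-2)·(-1)^n.
At n = 12: a_12 = 12286.

12286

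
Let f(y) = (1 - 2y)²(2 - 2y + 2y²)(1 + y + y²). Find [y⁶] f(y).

8

(1 - 2y)² has coefficients 1,-4,4 for degrees 0…2.
(2 - 2y + 2y²) has coefficients 2,-2,2,0,0,0,0 for degrees 0…6.
Finally multiplying by (1 + y + y²), the product of all factors after the first has coefficients 2,0,2,0,2,0,0 for degrees 0…6.
[y⁶] = 1·0 − 4·0 + 4·2 = 8.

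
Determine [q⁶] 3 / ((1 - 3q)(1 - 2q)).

6177

The denominator gives the recurrence a_n = 5a_(n−1) − 6a_(n−2) for n ≥ 2; the numerator fixes a_0 = 3, a_1 = 15.
Iterating: 3, 15, 57, 195, 633, 1995, 6177, so a_6 = 6177.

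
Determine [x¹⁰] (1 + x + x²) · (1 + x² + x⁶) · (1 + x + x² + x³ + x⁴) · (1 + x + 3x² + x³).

22

(1 + x + x²) has coefficients 1,1,1 for degrees 0…2.
(1 + x² + x⁶) has coefficients 1,0,1,0,0,0,1,0,0,0,0 for degrees 0…10.
Multiplying by (1 + x + x² + x³ + x⁴) gives running coefficients 1,1,2,2,2,1,2,1,1,1,1 for degrees 0…10.
Finally multiplying by (1 + x + 3x² + x³), the product of all factors after the first has coefficients 1,2,6,8,11,11,11,8,9,7,6 for degrees 0…10.
[x¹⁰] = 1·6 + 1·7 + 1·9 = 22.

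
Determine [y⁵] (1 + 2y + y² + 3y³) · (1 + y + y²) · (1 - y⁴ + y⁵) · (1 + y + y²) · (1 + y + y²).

(1 + 2y + y² + 3y³) has coefficients 1,2,1,3 for degrees 0…3.
(1 + y + y²) has coefficients 1,1,1,0,0,0 for degrees 0…5.
Multiplying by (1 - y⁴ + y⁵) gives running coefficients 1,1,1,0,-1,0 for degrees 0…5.
Multiplying by (1 + y + y²) gives running coefficients 1,2,3,2,0,-1 for degrees 0…5.
Finally multiplying by (1 + y + y²), the product of all factors after the first has coefficients 1,3,6,7,5,1 for degrees 0…5.
[y⁵] = 1·1 + 2·5 + 1·7 + 3·6 = 36.

36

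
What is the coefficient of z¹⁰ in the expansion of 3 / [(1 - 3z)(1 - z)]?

Partial fractions give a closed form: a_n = (9/2)·3^n + (-3/2)·1^n.
At n = 10: a_10 = 265719.

265719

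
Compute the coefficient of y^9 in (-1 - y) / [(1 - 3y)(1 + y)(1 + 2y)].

Partial fractions give a closed form: a_n = (-3/5)·3^n + (-2/5)·(-2)^n.
At n = 9: a_9 = -11605.

-11605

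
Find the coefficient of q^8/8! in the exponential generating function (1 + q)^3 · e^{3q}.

263169

The EGF product rule gives c_8 = Σ_{k_1+k_2=8} C(8; k_1,k_2) · ∏ g_i(k_i), where (1+q)^3 gives the falling factorial (3)_k; e^{3q} gives (3)^k.
g_1(k) for k = 0…8: 1, 3, 6, 6, 0, 0, 0, 0, 0.
g_2(k) for k = 0…8: 1, 3, 9, 27, 81, 243, 729, 2187, 6561.
c_8 = Σ_k C(8,k)·g_1(k)·g_2(8−k) = 1·1·6561 + 8·3·2187 + 28·6·729 + 56·6·243 = 6561 + 52488 + 122472 + 81648 = 263169.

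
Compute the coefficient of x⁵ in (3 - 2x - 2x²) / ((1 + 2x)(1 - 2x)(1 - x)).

11

Partial fractions give a closed form: a_n = (7/6)·(-2)^n + (3/2)·2^n + (1/3)·1^n.
At n = 5: a_5 = 11.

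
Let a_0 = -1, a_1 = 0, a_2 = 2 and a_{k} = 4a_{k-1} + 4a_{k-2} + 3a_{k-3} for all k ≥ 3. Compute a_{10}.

402596

The ordinary generating function has denominator 1 - 4t - 4t^2 - 3t^3.
Iterating the recurrence: a_0,…,a_{10} = -1, 0, 2, 5, 28, 138, 679, 3352, 16538, 81597, 402596.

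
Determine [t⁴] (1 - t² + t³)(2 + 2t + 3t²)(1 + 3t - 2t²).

-3

(1 - t² + t³) has coefficients 1,0,-1,1 for degrees 0…3.
(2 + 2t + 3t²) has coefficients 2,2,3,0,0 for degrees 0…4.
Finally multiplying by (1 + 3t - 2t²), the product of all factors after the first has coefficients 2,8,5,5,-6 for degrees 0…4.
[t⁴] = 1·(-6) − 1·5 + 1·8 = -3.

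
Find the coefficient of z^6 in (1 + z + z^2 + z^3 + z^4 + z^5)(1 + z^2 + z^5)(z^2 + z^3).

(1 + z + z^2 + z^3 + z^4 + z^5) has coefficients 1,1,1,1,1,1 for degrees 0…5.
(1 + z^2 + z^5) has coefficients 1,0,1,0,0,1,0 for degrees 0…6.
Finally multiplying by (z^2 + z^3), the product of all factors after the first has coefficients 0,0,1,1,1,1,0 for degrees 0…6.
[z^6] = 1·0 + 1·1 + 1·1 + 1·1 + 1·1 + 1·0 = 4.

4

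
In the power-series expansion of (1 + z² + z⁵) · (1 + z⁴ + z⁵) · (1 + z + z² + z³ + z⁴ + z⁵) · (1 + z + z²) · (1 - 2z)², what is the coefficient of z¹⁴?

23

(1 + z² + z⁵) has coefficients 1,0,1,0,0,1 for degrees 0…5.
(1 + z⁴ + z⁵) has coefficients 1,0,0,0,1,1,0,0,0,0,0,0,0,0,0 for degrees 0…14.
Multiplying by (1 + z + z² + z³ + z⁴ + z⁵) gives running coefficients 1,1,1,1,2,3,2,2,2,2,1,0,0,0,0 for degrees 0…14.
Multiplying by (1 + z + z²) gives running coefficients 1,2,3,3,4,6,7,7,6,6,5,3,1,0,0 for degrees 0…14.
Finally multiplying by (1 - 2z)², the product of all factors after the first has coefficients 1,-2,-1,-1,4,2,-1,3,6,10,5,7,9,8,4 for degrees 0…14.
[z¹⁴] = 1·4 + 1·9 + 1·10 = 23.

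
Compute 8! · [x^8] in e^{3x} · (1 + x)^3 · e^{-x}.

The EGF product rule gives c_8 = Σ_{k_1+k_2+k_3=8} C(8; k_1,k_2,k_3) · ∏ g_i(k_i), where e^{3x} gives (3)^k; (1+x)^3 gives the falling factorial (3)_k; e^{-x} gives (-1)^k.
g_1(k) for k = 0…8: 1, 3, 9, 27, 81, 243, 729, 2187, 6561.
g_2(k) for k = 0…8: 1, 3, 6, 6, 0, 0, 0, 0, 0.
g_3(k) for k = 0…8: 1, -1, 1, -1, 1, -1, 1, -1, 1.
First combine the last two factors: h(k) = Σ_j C(k,j)·g_2(j)·g_3(k−j) for k = 0…8: 1, 2, 1, -4, 1, 14, -47, 104, -191.
c_8 = Σ_k C(8,k)·g_1(k)·h(8−k) = 1·1·(-191) + 8·3·104 + 28·9·(-47) + 56·27·14 + 70·81·1 + 56·243·(-4) + 28·729·1 + 8·2187·2 + 1·6561·1 = −191 + 2496 − 11844 + 21168 + 5670 − 54432 + 20412 + 34992 + 6561 = 24832.

24832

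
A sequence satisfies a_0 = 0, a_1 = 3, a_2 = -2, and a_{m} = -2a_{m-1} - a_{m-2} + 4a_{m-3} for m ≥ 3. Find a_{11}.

The ordinary generating function has denominator 1 + 2q + q^2 - 4q^3.
Iterating the recurrence: a_0,…,a_{11} = 0, 3, -2, 1, 12, -33, 58, -35, -120, 507, -1034, 1081.

1081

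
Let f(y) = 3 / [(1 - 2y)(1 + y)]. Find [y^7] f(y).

The denominator gives the recurrence a_n = a_(n−1) + 2a_(n−2) for n ≥ 2; the numerator fixes a_0 = 3, a_1 = 3.
Iterating: 3, 3, 9, 15, 33, 63, 129, 255, so a_7 = 255.

255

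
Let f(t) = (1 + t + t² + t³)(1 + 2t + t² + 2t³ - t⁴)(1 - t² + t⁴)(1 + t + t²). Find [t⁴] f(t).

7

(1 + t + t² + t³) has coefficients 1,1,1,1 for degrees 0…3.
(1 + 2t + t² + 2t³ - t⁴) has coefficients 1,2,1,2,-1 for degrees 0…4.
Multiplying by (1 - t² + t⁴) gives running coefficients 1,2,0,0,-1 for degrees 0…4.
Finally multiplying by (1 + t + t²), the product of all factors after the first has coefficients 1,3,3,2,-1 for degrees 0…4.
[t⁴] = 1·(-1) + 1·2 + 1·3 + 1·3 = 7.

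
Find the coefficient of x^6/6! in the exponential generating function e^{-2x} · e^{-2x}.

4096

The EGF product rule gives c_6 = Σ_{k_1+k_2=6} C(6; k_1,k_2) · ∏ g_i(k_i), where e^{-2x} gives (-2)^k; e^{-2x} gives (-2)^k.
g_1(k) for k = 0…6: 1, -2, 4, -8, 16, -32, 64.
g_2(k) for k = 0…6: 1, -2, 4, -8, 16, -32, 64.
c_6 = Σ_k C(6,k)·g_1(k)·g_2(6−k) = 1·1·64 + 6·(-2)·(-32) + 15·4·16 + 20·(-8)·(-8) + 15·16·4 + 6·(-32)·(-2) + 1·64·1 = 64 + 384 + 960 + 1280 + 960 + 384 + 64 = 4096.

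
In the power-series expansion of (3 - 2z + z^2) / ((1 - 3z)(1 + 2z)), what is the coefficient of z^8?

10058

The denominator gives the recurrence a_n = a_(n−1) + 6a_(n−2) for n ≥ 3; the numerator fixes a_0 = 3, a_1 = 1, a_2 = 20.
Iterating: 3, 1, 20, 26, 146, 302, 1178, 2990, 10058, so a_8 = 10058.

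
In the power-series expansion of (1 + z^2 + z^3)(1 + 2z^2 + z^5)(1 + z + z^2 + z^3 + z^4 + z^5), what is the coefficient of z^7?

10

(1 + z^2 + z^3) has coefficients 1,0,1,1 for degrees 0…3.
(1 + 2z^2 + z^5) has coefficients 1,0,2,0,0,1,0,0 for degrees 0…7.
Finally multiplying by (1 + z + z^2 + z^3 + z^4 + z^5), the product of all factors after the first has coefficients 1,1,3,3,3,4,3,3 for degrees 0…7.
[z^7] = 1·3 + 1·4 + 1·3 = 10.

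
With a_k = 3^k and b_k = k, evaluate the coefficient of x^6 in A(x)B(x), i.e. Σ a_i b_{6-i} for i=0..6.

543

Write out a_i and b_{6-i} for i = 0,…,6 and sum the products.
Σ = 1·6 + 3·5 + 9·4 + 27·3 + 81·2 + 243·1 + 729·0 = 543.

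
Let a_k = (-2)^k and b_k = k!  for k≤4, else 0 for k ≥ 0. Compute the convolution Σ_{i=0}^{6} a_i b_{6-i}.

112

The convolution is the x^6 coefficient of A(x)B(x).
Σ = 1·0 − 2·0 + 4·24 − 8·6 + 16·2 − 32·1 + 64·1 = 112.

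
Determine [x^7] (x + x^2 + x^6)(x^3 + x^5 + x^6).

2

(x + x^2 + x^6) has coefficients 0,1,1,0,0,0,1 for degrees 0…6.
(x^3 + x^5 + x^6) has coefficients 0,0,0,1,0,1,1,0 for degrees 0…7.
[x^7] = 1·1 + 1·1 + 1·0 = 2.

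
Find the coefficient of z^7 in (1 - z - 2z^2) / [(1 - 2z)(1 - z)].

2

The denominator gives the recurrence a_n = 3a_(n−1) − 2a_(n−2) for n ≥ 3; the numerator fixes a_0 = 1, a_1 = 2, a_2 = 2.
Iterating: 1, 2, 2, 2, 2, 2, 2, 2, so a_7 = 2.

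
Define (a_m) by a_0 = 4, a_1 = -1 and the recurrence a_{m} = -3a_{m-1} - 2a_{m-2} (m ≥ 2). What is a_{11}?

6137

The ordinary generating function has denominator 1 + 3z + 2z^2.
Iterating the recurrence: a_0,…,a_{11} = 4, -1, -5, 17, -41, 89, -185, 377, -761, 1529, -3065, 6137.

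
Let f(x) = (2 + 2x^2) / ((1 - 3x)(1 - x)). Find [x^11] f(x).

The denominator gives the recurrence a_n = 4a_(n−1) − 3a_(n−2) for n ≥ 3; the numerator fixes a_0 = 2, a_1 = 8, a_2 = 28.
Iterating: 2, 8, 28, 88, 268, 808, 2428, 7288, 21868, 65608, 196828, 590488, so a_11 = 590488.

590488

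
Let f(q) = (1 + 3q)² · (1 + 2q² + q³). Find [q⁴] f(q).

(1 + 3q)² has coefficients 1,6,9 for degrees 0…2.
(1 + 2q² + q³) has coefficients 1,0,2,1,0 for degrees 0…4.
[q⁴] = 1·0 + 6·1 + 9·2 = 24.

24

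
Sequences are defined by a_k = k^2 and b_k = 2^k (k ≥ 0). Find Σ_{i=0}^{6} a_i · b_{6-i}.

Write out a_i and b_{6-i} for i = 0,…,6 and sum the products.
Σ = 0·64 + 1·32 + 4·16 + 9·8 + 16·4 + 25·2 + 36·1 = 318.

318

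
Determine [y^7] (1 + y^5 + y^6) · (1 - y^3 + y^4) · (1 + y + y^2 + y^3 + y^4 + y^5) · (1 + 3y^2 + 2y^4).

8

(1 + y^5 + y^6) has coefficients 1,0,0,0,0,1,1 for degrees 0…6.
(1 - y^3 + y^4) has coefficients 1,0,0,-1,1,0,0,0 for degrees 0…7.
Multiplying by (1 + y + y^2 + y^3 + y^4 + y^5) gives running coefficients 1,1,1,0,1,1,0,0 for degrees 0…7.
Finally multiplying by (1 + 3y^2 + 2y^4), the product of all factors after the first has coefficients 1,1,4,3,6,3,5,3 for degrees 0…7.
[y^7] = 1·3 + 1·4 + 1·1 = 8.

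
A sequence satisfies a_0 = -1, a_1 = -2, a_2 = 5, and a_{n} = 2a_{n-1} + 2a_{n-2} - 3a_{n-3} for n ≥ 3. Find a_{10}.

The ordinary generating function has denominator 1 - 2q - 2q^2 + 3q^3.
Iterating the recurrence: a_0,…,a_{10} = -1, -2, 5, 9, 34, 71, 183, 406, 965, 2193, 5098.

5098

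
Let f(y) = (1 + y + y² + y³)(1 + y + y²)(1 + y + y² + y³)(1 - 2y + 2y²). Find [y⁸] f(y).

(1 + y + y² + y³) has coefficients 1,1,1,1 for degrees 0…3.
(1 + y + y²) has coefficients 1,1,1,0,0,0,0,0,0 for degrees 0…8.
Multiplying by (1 + y + y² + y³) gives running coefficients 1,2,3,3,2,1,0,0,0 for degrees 0…8.
Finally multiplying by (1 - 2y + 2y²), the product of all factors after the first has coefficients 1,0,1,1,2,3,2,2,0 for degrees 0…8.
[y⁸] = 1·0 + 1·2 + 1·2 + 1·3 = 7.

7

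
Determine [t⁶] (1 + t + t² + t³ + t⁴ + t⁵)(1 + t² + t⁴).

(1 + t + t² + t³ + t⁴ + t⁵) has coefficients 1,1,1,1,1,1 for degrees 0…5.
(1 + t² + t⁴) has coefficients 1,0,1,0,1,0,0 for degrees 0…6.
[t⁶] = 1·0 + 1·0 + 1·1 + 1·0 + 1·1 + 1·0 = 2.

2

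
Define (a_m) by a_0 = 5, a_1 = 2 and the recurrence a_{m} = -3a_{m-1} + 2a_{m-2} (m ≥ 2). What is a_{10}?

The ordinary generating function has denominator 1 + 3x - 2x^2.
Iterating the recurrence: a_0,…,a_{10} = 5, 2, 4, -8, 32, -112, 400, -1424, 5072, -18064, 64336.

64336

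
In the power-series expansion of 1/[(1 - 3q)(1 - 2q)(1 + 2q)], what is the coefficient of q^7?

3783

The denominator gives the recurrence a_n = 3a_(n−1) + 4a_(n−2) − 12a_(n−3) for n ≥ 3; the numerator fixes a_0 = 1, a_1 = 3, a_2 = 13.
Iterating: 1, 3, 13, 39, 133, 399, 1261, 3783, so a_7 = 3783.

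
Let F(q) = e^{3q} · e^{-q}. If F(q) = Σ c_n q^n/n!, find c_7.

The EGF product rule gives c_7 = Σ_{k_1+k_2=7} C(7; k_1,k_2) · ∏ g_i(k_i), where e^{3q} gives (3)^k; e^{-q} gives (-1)^k.
g_1(k) for k = 0…7: 1, 3, 9, 27, 81, 243, 729, 2187.
g_2(k) for k = 0…7: 1, -1, 1, -1, 1, -1, 1, -1.
c_7 = Σ_k C(7,k)·g_1(k)·g_2(7−k) = 1·1·(-1) + 7·3·1 + 21·9·(-1) + 35·27·1 + 35·81·(-1) + 21·243·1 + 7·729·(-1) + 1·2187·1 = −1 + 21 − 189 + 945 − 2835 + 5103 − 5103 + 2187 = 128.

128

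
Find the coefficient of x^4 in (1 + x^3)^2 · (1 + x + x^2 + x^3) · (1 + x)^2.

(1 + x^3)^2 has coefficients 1,0,0,2,0 for degrees 0…4.
(1 + x + x^2 + x^3) has coefficients 1,1,1,1,0 for degrees 0…4.
Finally multiplying by (1 + x)^2, the product of all factors after the first has coefficients 1,3,4,4,3 for degrees 0…4.
[x^4] = 1·3 + 2·3 = 9.

9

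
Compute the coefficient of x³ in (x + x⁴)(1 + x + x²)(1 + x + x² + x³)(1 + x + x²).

6

(x + x⁴) has coefficients 0,1,0,0 for degrees 0…3.
(1 + x + x²) has coefficients 1,1,1,0 for degrees 0…3.
Multiplying by (1 + x + x² + x³) gives running coefficients 1,2,3,3 for degrees 0…3.
Finally multiplying by (1 + x + x²), the product of all factors after the first has coefficients 1,3,6,8 for degrees 0…3.
[x³] = 1·6 = 6.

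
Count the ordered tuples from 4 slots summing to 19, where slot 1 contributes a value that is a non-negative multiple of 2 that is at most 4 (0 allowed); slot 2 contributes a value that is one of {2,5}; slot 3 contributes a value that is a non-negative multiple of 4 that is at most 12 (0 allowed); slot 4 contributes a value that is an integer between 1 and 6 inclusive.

9

The generating function for the choices is (1 + z^2 + z^4)·(z^2 + z^5)·(1 + z^4 + z^8 + z^12)·(z + z^2 + z^3 + z^4 + z^5 + z^6); the count is [z^19].
(1 + z^2 + z^4) has coefficients 1,0,1,0,1 for degrees 0…4.
(z^2 + z^5) has coefficients 0,0,1,0,0,1,0,0,0,0,0,0,0,0,0,0,0,0,0,0 for degrees 0…19.
Multiplying by (1 + z^4 + z^8 + z^12) gives running coefficients 0,0,1,0,0,1,1,0,0,1,1,0,0,1,1,0,0,1,0,0 for degrees 0…19.
Finally multiplying by (z + z^2 + z^3 + z^4 + z^5 + z^6), the product of all factors after the first has coefficients 0,0,0,1,1,1,2,3,3,2,3,4,3,2,3,4,3,2,3,3 for degrees 0…19.
[z^19] = 1·3 + 1·2 + 1·4 = 9.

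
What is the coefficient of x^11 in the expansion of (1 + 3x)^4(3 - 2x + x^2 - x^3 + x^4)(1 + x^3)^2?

66

(1 + 3x)^4 has coefficients 1,12,54,108,81 for degrees 0…4.
(3 - 2x + x^2 - x^3 + x^4) has coefficients 3,-2,1,-1,1,0,0,0,0,0,0,0 for degrees 0…11.
Finally multiplying by (1 + x^3)^2, the product of all factors after the first has coefficients 3,-2,1,5,-3,2,1,0,1,-1,1,0 for degrees 0…11.
[x^11] = 1·0 + 12·1 + 54·(-1) + 108·1 + 81·0 = 66.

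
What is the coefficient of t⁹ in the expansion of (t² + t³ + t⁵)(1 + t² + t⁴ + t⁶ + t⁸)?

2

(t² + t³ + t⁵) has coefficients 0,0,1,1,0,1 for degrees 0…5.
(1 + t² + t⁴ + t⁶ + t⁸) has coefficients 1,0,1,0,1,0,1,0,1,0 for degrees 0…9.
[t⁹] = 1·0 + 1·1 + 1·1 = 2.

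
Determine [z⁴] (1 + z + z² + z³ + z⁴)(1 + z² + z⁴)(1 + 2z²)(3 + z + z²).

(1 + z + z² + z³ + z⁴) has coefficients 1,1,1,1,1 for degrees 0…4.
(1 + z² + z⁴) has coefficients 1,0,1,0,1 for degrees 0…4.
Multiplying by (1 + 2z²) gives running coefficients 1,0,3,0,3 for degrees 0…4.
Finally multiplying by (3 + z + z²), the product of all factors after the first has coefficients 3,1,10,3,12 for degrees 0…4.
[z⁴] = 1·12 + 1·3 + 1·10 + 1·1 + 1·3 = 29.

29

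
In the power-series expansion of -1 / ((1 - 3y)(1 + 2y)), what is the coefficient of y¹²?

The denominator gives the recurrence a_n = a_(n−1) + 6a_(n−2) for n ≥ 2; the numerator fixes a_0 = -1, a_1 = -1.
Iterating: -1, -1, -7, -13, -55, -133, -463, -1261, -4039, -11605, -35839, -105469, -320503, so a_12 = -320503.

-320503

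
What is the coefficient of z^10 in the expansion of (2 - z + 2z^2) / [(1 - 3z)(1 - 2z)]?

330515

The denominator gives the recurrence a_n = 5a_(n−1) − 6a_(n−2) for n ≥ 3; the numerator fixes a_0 = 2, a_1 = 9, a_2 = 35.
Iterating: 2, 9, 35, 121, 395, 1249, 3875, 11881, 36155, 109489, 330515, so a_10 = 330515.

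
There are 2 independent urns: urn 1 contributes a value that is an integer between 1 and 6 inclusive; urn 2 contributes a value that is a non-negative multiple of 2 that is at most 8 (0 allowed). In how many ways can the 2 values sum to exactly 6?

3

The generating function for the choices is (z + z^2 + z^3 + z^4 + z^5 + z^6)·(1 + z^2 + z^4 + z^6 + z^8); the count is [z^6].
(z + z^2 + z^3 + z^4 + z^5 + z^6) has coefficients 0,1,1,1,1,1,1 for degrees 0…6.
(1 + z^2 + z^4 + z^6 + z^8) has coefficients 1,0,1,0,1,0,1 for degrees 0…6.
[z^6] = 1·0 + 1·1 + 1·0 + 1·1 + 1·0 + 1·1 = 3.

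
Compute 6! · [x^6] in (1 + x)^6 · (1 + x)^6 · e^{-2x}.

55840

The EGF product rule gives c_6 = Σ_{k_1+k_2+k_3=6} C(6; k_1,k_2,k_3) · ∏ g_i(k_i), where (1+x)^6 gives the falling factorial (6)_k; (1+x)^6 gives the falling factorial (6)_k; e^{-2x} gives (-2)^k.
g_1(k) for k = 0…6: 1, 6, 30, 120, 360, 720, 720.
g_2(k) for k = 0…6: 1, 6, 30, 120, 360, 720, 720.
g_3(k) for k = 0…6: 1, -2, 4, -8, 16, -32, 64.
First combine the last two factors: h(k) = Σ_j C(k,j)·g_2(j)·g_3(k−j) for k = 0…6: 1, 4, 10, 4, -56, -32, 592.
c_6 = Σ_k C(6,k)·g_1(k)·h(6−k) = 1·1·592 + 6·6·(-32) + 15·30·(-56) + 20·120·4 + 15·360·10 + 6·720·4 + 1·720·1 = 592 − 1152 − 25200 + 9600 + 54000 + 17280 + 720 = 55840.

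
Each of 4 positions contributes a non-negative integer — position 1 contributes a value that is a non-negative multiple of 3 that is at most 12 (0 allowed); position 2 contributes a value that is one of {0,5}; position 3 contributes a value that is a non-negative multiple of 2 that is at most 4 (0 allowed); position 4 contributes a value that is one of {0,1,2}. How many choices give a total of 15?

The generating function for the choices is (1 + x³ + x⁶ + x⁹ + x¹²)·(1 + x⁵)·(1 + x² + x⁴)·(1 + x + x²); the count is [x¹⁵].
(1 + x³ + x⁶ + x⁹ + x¹²) has coefficients 1,0,0,1,0,0,1,0,0,1,0,0,1 for degrees 0…12.
(1 + x⁵) has coefficients 1,0,0,0,0,1,0,0,0,0,0,0,0,0,0,0 for degrees 0…15.
Multiplying by (1 + x² + x⁴) gives running coefficients 1,0,1,0,1,1,0,1,0,1,0,0,0,0,0,0 for degrees 0…15.
Finally multiplying by (1 + x + x²), the product of all factors after the first has coefficients 1,1,2,1,2,2,2,2,1,2,1,1,0,0,0,0 for degrees 0…15.
[x¹⁵] = 1·0 + 1·0 + 1·2 + 1·2 + 1·1 = 5.

5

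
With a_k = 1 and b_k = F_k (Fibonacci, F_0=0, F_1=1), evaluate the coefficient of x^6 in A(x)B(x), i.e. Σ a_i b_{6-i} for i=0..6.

20

This is [x^6] in the product of the two ordinary generating functions.
Σ = 1·8 + 1·5 + 1·3 + 1·2 + 1·1 + 1·1 + 1·0 = 20.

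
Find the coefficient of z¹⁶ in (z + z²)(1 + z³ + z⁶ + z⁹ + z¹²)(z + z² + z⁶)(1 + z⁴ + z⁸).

(z + z²) has coefficients 0,1,1 for degrees 0…2.
(1 + z³ + z⁶ + z⁹ + z¹²) has coefficients 1,0,0,1,0,0,1,0,0,1,0,0,1,0,0,0,0 for degrees 0…16.
Multiplying by (z + z² + z⁶) gives running coefficients 0,1,1,0,1,1,1,1,1,1,1,1,1,1,1,1,0 for degrees 0…16.
Finally multiplying by (1 + z⁴ + z⁸), the product of all factors after the first has coefficients 0,1,1,0,1,2,2,1,2,3,3,2,3,3,3,3,2 for degrees 0…16.
[z¹⁶] = 1·3 + 1·3 = 6.

6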